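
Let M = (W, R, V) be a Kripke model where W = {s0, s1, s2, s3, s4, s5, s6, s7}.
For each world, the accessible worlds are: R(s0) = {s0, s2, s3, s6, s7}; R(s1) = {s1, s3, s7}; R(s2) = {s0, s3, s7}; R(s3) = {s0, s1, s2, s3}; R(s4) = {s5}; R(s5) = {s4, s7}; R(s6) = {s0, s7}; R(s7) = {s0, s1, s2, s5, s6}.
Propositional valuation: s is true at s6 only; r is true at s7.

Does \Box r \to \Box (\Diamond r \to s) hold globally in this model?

Let φ = \Box r \to \Box (\Diamond r \to s). Evaluate φ at each world:
  s0 (successors {s0, s2, s3, s6, s7}): φ is true.
  s1 (successors {s1, s3, s7}): φ is true.
  s2 (successors {s0, s3, s7}): φ is true.
  s3 (successors {s0, s1, s2, s3}): φ is true.
  s4 (successors {s5}): φ is true.
  s5 (successors {s4, s7}): φ is true.
  s6 (successors {s0, s7}): φ is true.
  s7 (successors {s0, s1, s2, s5, s6}): φ is true.
For instance, at s1:
  At s1: \Box r is false, \Box (\Diamond r \to s) is false, so \Box r \to \Box (\Diamond r \to s) is true.
    At s1: \Box r requires r at every successor {s1, s3, s7}.
      r fails at s1, so \Box r is false at s1.
    At s1: \Box (\Diamond r \to s) requires \Diamond r \to s at every successor {s1, s3, s7}.
      \Diamond r \to s fails at s1, so \Box (\Diamond r \to s) is false at s1.

Yes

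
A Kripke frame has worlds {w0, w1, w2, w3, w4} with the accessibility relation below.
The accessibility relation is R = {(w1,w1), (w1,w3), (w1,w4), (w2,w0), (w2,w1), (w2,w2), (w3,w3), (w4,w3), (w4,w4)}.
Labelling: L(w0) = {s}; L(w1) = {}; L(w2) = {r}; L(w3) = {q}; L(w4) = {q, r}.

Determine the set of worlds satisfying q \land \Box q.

w3, w4

Let φ = q \land \Box q. Evaluate φ at each world:
  w0 (successors ∅): φ is false.
  w1 (successors {w1, w3, w4}): φ is false.
  w2 (successors {w0, w1, w2}): φ is false.
  w3 (successors {w3}): φ is true.
  w4 (successors {w3, w4}): φ is true.
For instance, at w3:
  At w3: q is true, \Box q is true, so q \land \Box q is true.
    At w3: \Box q requires q at every successor {w3}.
      At w3: q is true.
    So \Box q is true at w3.
Satisfying worlds: {w3, w4}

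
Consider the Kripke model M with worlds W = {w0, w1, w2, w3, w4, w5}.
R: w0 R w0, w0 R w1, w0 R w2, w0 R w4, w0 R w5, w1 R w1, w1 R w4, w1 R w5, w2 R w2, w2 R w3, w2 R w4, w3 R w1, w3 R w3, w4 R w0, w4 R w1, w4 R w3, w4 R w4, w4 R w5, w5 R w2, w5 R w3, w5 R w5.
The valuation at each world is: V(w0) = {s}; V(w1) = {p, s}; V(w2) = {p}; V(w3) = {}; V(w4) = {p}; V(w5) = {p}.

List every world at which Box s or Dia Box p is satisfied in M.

w0, w1, w3, w4

Let φ = Box s or Dia Box p. Evaluate φ at each world:
  w0 (successors {w0, w1, w2, w4, w5}): φ is true.
  w1 (successors {w1, w4, w5}): φ is true.
  w2 (successors {w2, w3, w4}): φ is false.
  w3 (successors {w1, w3}): φ is true.
  w4 (successors {w0, w1, w3, w4, w5}): φ is true.
  w5 (successors {w2, w3, w5}): φ is false.
For instance, at w3:
  At w3: Box s is false, Dia Box p is true, so Box s or Dia Box p is true.
    At w3: Box s requires s at every successor {w1, w3}.
      s fails at w3, so Box s is false at w3.
    At w3: Dia Box p requires Box p at some successor in {w1, w3}.
      Box p holds at w1, so Dia Box p is true at w3.
Satisfying worlds: {w0, w1, w3, w4}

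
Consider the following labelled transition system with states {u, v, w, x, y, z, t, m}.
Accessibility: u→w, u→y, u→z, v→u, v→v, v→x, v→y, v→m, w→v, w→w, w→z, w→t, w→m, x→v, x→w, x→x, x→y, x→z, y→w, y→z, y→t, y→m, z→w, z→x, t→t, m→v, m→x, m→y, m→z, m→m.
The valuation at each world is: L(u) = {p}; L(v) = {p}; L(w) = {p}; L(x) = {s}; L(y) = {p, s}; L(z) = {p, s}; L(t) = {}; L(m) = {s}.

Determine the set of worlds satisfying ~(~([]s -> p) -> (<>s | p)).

none

Let φ = ~(~([]s -> p) -> (<>s | p)). Evaluate φ at each world:
  u (successors {w, y, z}): φ is false.
  v (successors {u, v, x, y, m}): φ is false.
  w (successors {v, w, z, t, m}): φ is false.
  x (successors {v, w, x, y, z}): φ is false.
  y (successors {w, z, t, m}): φ is false.
  z (successors {w, x}): φ is false.
  t (successors {t}): φ is false.
  m (successors {v, x, y, z, m}): φ is false.
For instance, at w:
  At w: ~([]s -> p) -> (<>s | p) is true, so ~(~([]s -> p) -> (<>s | p)) is false.
    At w: ~([]s -> p) is false, <>s | p is true, so ~([]s -> p) -> (<>s | p) is true.
      At w: []s -> p is true, so ~([]s -> p) is false.
      At w: <>s is true, p is true, so <>s | p is true.
Satisfying worlds: none.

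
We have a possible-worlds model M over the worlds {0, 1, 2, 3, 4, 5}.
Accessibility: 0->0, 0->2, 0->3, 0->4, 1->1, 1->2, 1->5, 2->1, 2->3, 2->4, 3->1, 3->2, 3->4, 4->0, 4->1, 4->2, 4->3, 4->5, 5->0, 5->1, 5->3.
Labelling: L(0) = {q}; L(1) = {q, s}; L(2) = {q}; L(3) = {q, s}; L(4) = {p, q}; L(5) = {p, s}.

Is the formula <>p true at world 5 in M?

Recall that <>ψ holds at a world iff ψ holds at some accessible world.
At 5: <>p requires p at some successor in {0, 1, 3}.
  At 0: p is false.
  At 1: p is false.
  At 3: p is false.
So <>p is false at 5.

No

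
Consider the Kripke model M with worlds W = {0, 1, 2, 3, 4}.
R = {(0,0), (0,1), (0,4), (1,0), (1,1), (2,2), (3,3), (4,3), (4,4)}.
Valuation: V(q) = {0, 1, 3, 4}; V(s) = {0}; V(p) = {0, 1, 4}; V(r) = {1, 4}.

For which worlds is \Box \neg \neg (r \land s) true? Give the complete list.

none

Let φ = \Box \neg \neg (r \land s). Evaluate φ at each world:
  0 (successors {0, 1, 4}): φ is false.
  1 (successors {0, 1}): φ is false.
  2 (successors {2}): φ is false.
  3 (successors {3}): φ is false.
  4 (successors {3, 4}): φ is false.
For instance, at 0:
  At 0: \Box \neg \neg (r \land s) requires \neg \neg (r \land s) at every successor {0, 1, 4}.
    \neg \neg (r \land s) fails at 0, so \Box \neg \neg (r \land s) is false at 0.
Satisfying worlds: none.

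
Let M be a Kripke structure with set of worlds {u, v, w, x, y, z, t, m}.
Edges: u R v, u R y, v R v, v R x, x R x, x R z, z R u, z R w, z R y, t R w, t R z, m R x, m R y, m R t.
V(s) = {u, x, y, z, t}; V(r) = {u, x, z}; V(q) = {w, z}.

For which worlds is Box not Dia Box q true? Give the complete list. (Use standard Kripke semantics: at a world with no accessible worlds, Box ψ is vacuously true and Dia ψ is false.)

u, v, w, y

Let φ = Box not Dia Box q. Evaluate φ at each world:
  u (successors {v, y}): φ is true.
  v (successors {v, x}): φ is true.
  w (successors ∅): φ is true.
  x (successors {x, z}): φ is false.
  y (successors ∅): φ is true.
  z (successors {u, w, y}): φ is false.
  t (successors {w, z}): φ is false.
  m (successors {x, y, t}): φ is false.
For instance, at z:
  At z: Box not Dia Box q requires not Dia Box q at every successor {u, w, y}.
    not Dia Box q fails at u, so Box not Dia Box q is false at z.
      At u: Dia Box q is true, so not Dia Box q is false.
Satisfying worlds: {u, v, w, y}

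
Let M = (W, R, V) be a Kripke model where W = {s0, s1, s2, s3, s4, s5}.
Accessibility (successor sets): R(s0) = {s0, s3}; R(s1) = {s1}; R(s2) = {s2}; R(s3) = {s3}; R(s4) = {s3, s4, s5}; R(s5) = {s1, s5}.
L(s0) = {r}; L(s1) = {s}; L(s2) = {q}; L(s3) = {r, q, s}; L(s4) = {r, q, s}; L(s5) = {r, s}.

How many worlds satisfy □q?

Let φ = □q. Evaluate φ at each world:
  s0 (successors {s0, s3}): φ is false.
  s1 (successors {s1}): φ is false.
  s2 (successors {s2}): φ is true.
  s3 (successors {s3}): φ is true.
  s4 (successors {s3, s4, s5}): φ is false.
  s5 (successors {s1, s5}): φ is false.
For instance, at s3:
  At s3: □q requires q at every successor {s3}.
    At s3: q is true.
  So □q is true at s3.
Satisfying worlds: {s2, s3}

2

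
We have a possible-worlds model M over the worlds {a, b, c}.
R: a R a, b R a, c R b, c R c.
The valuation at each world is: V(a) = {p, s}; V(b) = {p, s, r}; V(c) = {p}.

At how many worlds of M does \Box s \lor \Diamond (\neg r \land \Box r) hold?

2

Let φ = \Box s \lor \Diamond (\neg r \land \Box r). Evaluate φ at each world:
  a (successors {a}): φ is true.
  b (successors {a}): φ is true.
  c (successors {b, c}): φ is false.
For instance, at b:
  At b: \Box s is true, \Diamond (\neg r \land \Box r) is false, so \Box s \lor \Diamond (\neg r \land \Box r) is true.
    At b: \Box s requires s at every successor {a}.
      At a: s is true.
    So \Box s is true at b.
    At b: \Diamond (\neg r \land \Box r) requires \neg r \land \Box r at some successor in {a}.
      At a: \neg r \land \Box r is false.
    So \Diamond (\neg r \land \Box r) is false at b.
Satisfying worlds: {a, b}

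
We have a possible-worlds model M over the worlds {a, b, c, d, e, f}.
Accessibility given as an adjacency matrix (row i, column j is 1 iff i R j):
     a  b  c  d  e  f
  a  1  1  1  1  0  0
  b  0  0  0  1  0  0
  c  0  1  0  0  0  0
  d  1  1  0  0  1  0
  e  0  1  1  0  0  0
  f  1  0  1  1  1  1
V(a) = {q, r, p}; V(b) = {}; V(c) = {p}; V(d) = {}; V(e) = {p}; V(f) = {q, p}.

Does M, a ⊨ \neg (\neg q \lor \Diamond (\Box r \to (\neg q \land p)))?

No

At a: \neg q \lor \Diamond (\Box r \to (\neg q \land p)) is true, so \neg (\neg q \lor \Diamond (\Box r \to (\neg q \land p))) is false.
  At a: \neg q is false, \Diamond (\Box r \to (\neg q \land p)) is true, so \neg q \lor \Diamond (\Box r \to (\neg q \land p)) is true.
    At a: \Diamond (\Box r \to (\neg q \land p)) requires \Box r \to (\neg q \land p) at some successor in {a, b, c, d}.
      \Box r \to (\neg q \land p) holds at a, so \Diamond (\Box r \to (\neg q \land p)) is true at a.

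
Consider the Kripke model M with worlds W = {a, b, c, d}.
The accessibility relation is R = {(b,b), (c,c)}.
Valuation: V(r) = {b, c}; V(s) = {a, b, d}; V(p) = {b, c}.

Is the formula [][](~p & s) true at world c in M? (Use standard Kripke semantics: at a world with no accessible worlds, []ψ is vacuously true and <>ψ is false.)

At c: [][](~p & s) requires [](~p & s) at every successor {c}.
  [](~p & s) fails at c, so [][](~p & s) is false at c.
    At c: [](~p & s) requires ~p & s at every successor {c}.
      ~p & s fails at c, so [](~p & s) is false at c.

No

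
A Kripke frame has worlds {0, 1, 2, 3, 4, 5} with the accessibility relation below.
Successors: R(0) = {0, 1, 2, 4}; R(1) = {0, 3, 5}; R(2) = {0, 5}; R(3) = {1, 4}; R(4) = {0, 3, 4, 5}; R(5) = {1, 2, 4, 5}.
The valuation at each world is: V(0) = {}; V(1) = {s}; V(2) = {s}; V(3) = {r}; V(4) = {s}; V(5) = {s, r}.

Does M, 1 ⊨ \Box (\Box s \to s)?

No

Recall that \Box ψ holds at a world iff ψ holds at every accessible world, and \Diamond ψ holds iff ψ holds at some accessible world.
At 1: \Box (\Box s \to s) requires \Box s \to s at every successor {0, 3, 5}.
  \Box s \to s fails at 3, so \Box (\Box s \to s) is false at 1.
    At 3: \Box s is true, s is false, so \Box s \to s is false.
      At 3: \Box s requires s at every successor {1, 4}.
        At 1: s is true.
        At 4: s is true.
      So \Box s is true at 3.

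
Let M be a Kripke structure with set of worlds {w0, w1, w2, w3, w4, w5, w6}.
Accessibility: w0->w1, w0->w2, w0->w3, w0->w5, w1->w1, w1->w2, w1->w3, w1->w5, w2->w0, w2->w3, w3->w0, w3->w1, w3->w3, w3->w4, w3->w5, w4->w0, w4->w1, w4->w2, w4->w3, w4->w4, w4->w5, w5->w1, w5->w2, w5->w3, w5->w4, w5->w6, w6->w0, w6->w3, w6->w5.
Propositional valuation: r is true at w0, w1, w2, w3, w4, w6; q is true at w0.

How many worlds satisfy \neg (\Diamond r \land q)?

6

Let φ = \neg (\Diamond r \land q). Evaluate φ at each world:
  w0 (successors {w1, w2, w3, w5}): φ is false.
  w1 (successors {w1, w2, w3, w5}): φ is true.
  w2 (successors {w0, w3}): φ is true.
  w3 (successors {w0, w1, w3, w4, w5}): φ is true.
  w4 (successors {w0, w1, w2, w3, w4, w5}): φ is true.
  w5 (successors {w1, w2, w3, w4, w6}): φ is true.
  w6 (successors {w0, w3, w5}): φ is true.
For instance, at w2:
  At w2: \Diamond r \land q is false, so \neg (\Diamond r \land q) is true.
    At w2: \Diamond r is true, q is false, so \Diamond r \land q is false.
      At w2: \Diamond r requires r at some successor in {w0, w3}.
        r holds at w0, so \Diamond r is true at w2.
Satisfying worlds: {w1, w2, w3, w4, w5, w6}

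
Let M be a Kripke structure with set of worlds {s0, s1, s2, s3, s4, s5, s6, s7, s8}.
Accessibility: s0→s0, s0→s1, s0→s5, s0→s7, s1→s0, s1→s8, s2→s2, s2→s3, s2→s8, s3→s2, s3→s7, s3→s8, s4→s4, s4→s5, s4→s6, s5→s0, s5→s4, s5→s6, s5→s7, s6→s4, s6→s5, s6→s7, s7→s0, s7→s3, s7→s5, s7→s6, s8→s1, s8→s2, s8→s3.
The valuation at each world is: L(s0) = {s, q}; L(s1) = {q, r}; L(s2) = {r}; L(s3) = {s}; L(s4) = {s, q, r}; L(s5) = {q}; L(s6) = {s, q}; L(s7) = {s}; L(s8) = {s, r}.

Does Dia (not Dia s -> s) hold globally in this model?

Recall that Dia ψ holds at a world iff ψ holds at some accessible world.
Let φ = Dia (not Dia s -> s). Evaluate φ at each world:
  s0 (successors {s0, s1, s5, s7}): φ is true.
  s1 (successors {s0, s8}): φ is true.
  s2 (successors {s2, s3, s8}): φ is true.
  s3 (successors {s2, s7, s8}): φ is true.
  s4 (successors {s4, s5, s6}): φ is true.
  s5 (successors {s0, s4, s6, s7}): φ is true.
  s6 (successors {s4, s5, s7}): φ is true.
  s7 (successors {s0, s3, s5, s6}): φ is true.
  s8 (successors {s1, s2, s3}): φ is true.
For instance, at s0:
  At s0: Dia (not Dia s -> s) requires not Dia s -> s at some successor in {s0, s1, s5, s7}.
    not Dia s -> s holds at s0, so Dia (not Dia s -> s) is true at s0.
      At s0: not Dia s is false, s is true, so not Dia s -> s is true.

Yes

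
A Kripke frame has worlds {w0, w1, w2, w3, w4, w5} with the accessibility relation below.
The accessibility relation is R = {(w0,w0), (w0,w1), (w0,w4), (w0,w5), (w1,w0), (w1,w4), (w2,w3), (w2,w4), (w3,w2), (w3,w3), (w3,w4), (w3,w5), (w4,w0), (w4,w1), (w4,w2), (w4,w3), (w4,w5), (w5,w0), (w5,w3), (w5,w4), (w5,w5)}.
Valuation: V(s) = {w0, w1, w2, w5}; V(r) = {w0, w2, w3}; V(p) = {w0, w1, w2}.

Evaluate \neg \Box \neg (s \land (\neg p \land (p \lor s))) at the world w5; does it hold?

Recall that \Box ψ holds at a world iff ψ holds at every accessible world, and \Diamond ψ holds iff ψ holds at some accessible world.
At w5: \Box \neg (s \land (\neg p \land (p \lor s))) is false, so \neg \Box \neg (s \land (\neg p \land (p \lor s))) is true.
  At w5: \Box \neg (s \land (\neg p \land (p \lor s))) requires \neg (s \land (\neg p \land (p \lor s))) at every successor {w0, w3, w4, w5}.
    \neg (s \land (\neg p \land (p \lor s))) fails at w5, so \Box \neg (s \land (\neg p \land (p \lor s))) is false at w5.

Yes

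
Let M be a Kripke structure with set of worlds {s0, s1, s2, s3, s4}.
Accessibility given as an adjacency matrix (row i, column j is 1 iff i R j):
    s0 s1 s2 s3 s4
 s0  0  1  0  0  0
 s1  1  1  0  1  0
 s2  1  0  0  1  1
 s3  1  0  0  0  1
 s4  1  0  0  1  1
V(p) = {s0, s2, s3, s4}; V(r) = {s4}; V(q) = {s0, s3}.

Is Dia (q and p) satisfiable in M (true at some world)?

Let φ = Dia (q and p). Evaluate φ at each world:
  s0 (successors {s1}): φ is false.
  s1 (successors {s0, s1, s3}): φ is true.
  s2 (successors {s0, s3, s4}): φ is true.
  s3 (successors {s0, s4}): φ is true.
  s4 (successors {s0, s3, s4}): φ is true.
Detail at s1 (witness):
  At s1: Dia (q and p) requires q and p at some successor in {s0, s1, s3}.
    q and p holds at s0, so Dia (q and p) is true at s1.

Yes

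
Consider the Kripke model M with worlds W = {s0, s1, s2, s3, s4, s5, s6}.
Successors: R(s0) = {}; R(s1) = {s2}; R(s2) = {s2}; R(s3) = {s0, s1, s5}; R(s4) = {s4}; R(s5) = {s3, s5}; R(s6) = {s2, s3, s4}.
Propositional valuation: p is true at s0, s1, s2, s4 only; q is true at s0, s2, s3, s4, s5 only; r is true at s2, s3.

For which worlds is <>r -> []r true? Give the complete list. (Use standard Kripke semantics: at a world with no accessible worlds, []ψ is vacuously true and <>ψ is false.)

s0, s1, s2, s3, s4

Recall that []ψ holds at a world iff ψ holds at every accessible world, and <>ψ holds iff ψ holds at some accessible world.
Let φ = <>r -> []r. Evaluate φ at each world:
  s0 (successors ∅): φ is true.
  s1 (successors {s2}): φ is true.
  s2 (successors {s2}): φ is true.
  s3 (successors {s0, s1, s5}): φ is true.
  s4 (successors {s4}): φ is true.
  s5 (successors {s3, s5}): φ is false.
  s6 (successors {s2, s3, s4}): φ is false.
For instance, at s6:
  At s6: <>r is true, []r is false, so <>r -> []r is false.
    At s6: <>r requires r at some successor in {s2, s3, s4}.
      r holds at s2, so <>r is true at s6.
    At s6: []r requires r at every successor {s2, s3, s4}.
      r fails at s4, so []r is false at s6.
Satisfying worlds: {s0, s1, s2, s3, s4}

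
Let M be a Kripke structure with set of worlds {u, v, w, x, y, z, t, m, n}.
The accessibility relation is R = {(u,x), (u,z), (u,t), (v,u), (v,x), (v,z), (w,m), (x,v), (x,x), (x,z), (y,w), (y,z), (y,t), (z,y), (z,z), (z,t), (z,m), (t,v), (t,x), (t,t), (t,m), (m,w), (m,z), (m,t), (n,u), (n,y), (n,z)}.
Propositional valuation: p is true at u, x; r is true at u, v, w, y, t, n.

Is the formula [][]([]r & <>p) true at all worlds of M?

No

Let φ = [][]([]r & <>p). Evaluate φ at each world:
  u (successors {x, z, t}): φ is false.
  v (successors {u, x, z}): φ is false.
  w (successors {m}): φ is false.
  x (successors {v, x, z}): φ is false.
  y (successors {w, z, t}): φ is false.
  z (successors {y, z, t, m}): φ is false.
  t (successors {v, x, t, m}): φ is false.
  m (successors {w, z, t}): φ is false.
  n (successors {u, y, z}): φ is false.
Detail at u (counterexample):
  At u: [][]([]r & <>p) requires []([]r & <>p) at every successor {x, z, t}.
    []([]r & <>p) fails at x, so [][]([]r & <>p) is false at u.
      At x: []([]r & <>p) requires []r & <>p at every successor {v, x, z}.
        []r & <>p fails at v, so []([]r & <>p) is false at x.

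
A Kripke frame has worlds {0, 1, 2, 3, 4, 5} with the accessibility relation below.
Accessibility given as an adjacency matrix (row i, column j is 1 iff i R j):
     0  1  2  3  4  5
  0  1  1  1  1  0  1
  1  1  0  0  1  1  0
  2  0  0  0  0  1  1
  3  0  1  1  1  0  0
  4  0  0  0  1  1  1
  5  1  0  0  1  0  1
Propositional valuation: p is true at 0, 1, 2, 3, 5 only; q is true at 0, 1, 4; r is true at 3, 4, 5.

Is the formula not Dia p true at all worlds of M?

Recall that Dia ψ holds at a world iff ψ holds at some accessible world.
Let φ = not Dia p. Evaluate φ at each world:
  0 (successors {0, 1, 2, 3, 5}): φ is false.
  1 (successors {0, 3, 4}): φ is false.
  2 (successors {4, 5}): φ is false.
  3 (successors {1, 2, 3}): φ is false.
  4 (successors {3, 4, 5}): φ is false.
  5 (successors {0, 3, 5}): φ is false.
Detail at 0 (counterexample):
  At 0: Dia p is true, so not Dia p is false.
    At 0: Dia p requires p at some successor in {0, 1, 2, 3, 5}.
      p holds at 0, so Dia p is true at 0.

No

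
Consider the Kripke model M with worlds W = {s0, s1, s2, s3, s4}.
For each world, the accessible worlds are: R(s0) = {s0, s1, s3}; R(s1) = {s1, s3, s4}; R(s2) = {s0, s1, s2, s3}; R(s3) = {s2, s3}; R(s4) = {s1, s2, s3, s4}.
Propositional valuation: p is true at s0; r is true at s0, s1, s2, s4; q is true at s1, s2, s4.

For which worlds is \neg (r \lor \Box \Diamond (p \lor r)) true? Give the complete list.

none

Recall that \Box ψ holds at a world iff ψ holds at every accessible world, and \Diamond ψ holds iff ψ holds at some accessible world.
Let φ = \neg (r \lor \Box \Diamond (p \lor r)). Evaluate φ at each world:
  s0 (successors {s0, s1, s3}): φ is false.
  s1 (successors {s1, s3, s4}): φ is false.
  s2 (successors {s0, s1, s2, s3}): φ is false.
  s3 (successors {s2, s3}): φ is false.
  s4 (successors {s1, s2, s3, s4}): φ is false.
For instance, at s2:
  At s2: r \lor \Box \Diamond (p \lor r) is true, so \neg (r \lor \Box \Diamond (p \lor r)) is false.
    At s2: r is true, \Box \Diamond (p \lor r) is true, so r \lor \Box \Diamond (p \lor r) is true.
      At s2: \Box \Diamond (p \lor r) requires \Diamond (p \lor r) at every successor {s0, s1, s2, s3}.
        At s0: \Diamond (p \lor r) is true.
        At s1: \Diamond (p \lor r) is true.
        At s2: \Diamond (p \lor r) is true.
        At s3: \Diamond (p \lor r) is true.
      So \Box \Diamond (p \lor r) is true at s2.
Satisfying worlds: none.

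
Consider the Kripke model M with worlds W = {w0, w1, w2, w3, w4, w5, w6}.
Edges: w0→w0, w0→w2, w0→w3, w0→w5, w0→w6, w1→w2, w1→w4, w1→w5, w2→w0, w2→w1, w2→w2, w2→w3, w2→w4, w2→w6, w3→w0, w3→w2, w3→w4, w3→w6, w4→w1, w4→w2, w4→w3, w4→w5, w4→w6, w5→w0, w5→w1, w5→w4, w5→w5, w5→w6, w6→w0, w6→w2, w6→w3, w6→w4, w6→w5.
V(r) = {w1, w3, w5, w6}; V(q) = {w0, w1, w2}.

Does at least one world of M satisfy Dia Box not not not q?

No

Let φ = Dia Box not not not q. Evaluate φ at each world:
  w0 (successors {w0, w2, w3, w5, w6}): φ is false.
  w1 (successors {w2, w4, w5}): φ is false.
  w2 (successors {w0, w1, w2, w3, w4, w6}): φ is false.
  w3 (successors {w0, w2, w4, w6}): φ is false.
  w4 (successors {w1, w2, w3, w5, w6}): φ is false.
  w5 (successors {w0, w1, w4, w5, w6}): φ is false.
  w6 (successors {w0, w2, w3, w4, w5}): φ is false.
For instance, at w3:
  At w3: Dia Box not not not q requires Box not not not q at some successor in {w0, w2, w4, w6}.
    At w0: Box not not not q is false.
    At w2: Box not not not q is false.
    At w4: Box not not not q is false.
    At w6: Box not not not q is false.
  So Dia Box not not not q is false at w3.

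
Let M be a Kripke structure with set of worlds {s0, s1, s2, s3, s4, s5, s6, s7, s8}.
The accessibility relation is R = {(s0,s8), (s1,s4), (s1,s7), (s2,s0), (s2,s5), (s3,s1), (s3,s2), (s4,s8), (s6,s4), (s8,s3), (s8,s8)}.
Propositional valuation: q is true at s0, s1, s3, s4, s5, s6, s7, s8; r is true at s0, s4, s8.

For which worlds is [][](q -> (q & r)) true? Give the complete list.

Recall that []ψ holds at a world iff ψ holds at every accessible world, and <>ψ holds iff ψ holds at some accessible world.
Let φ = [][](q -> (q & r)). Evaluate φ at each world:
  s0 (successors {s8}): φ is false.
  s1 (successors {s4, s7}): φ is true.
  s2 (successors {s0, s5}): φ is true.
  s3 (successors {s1, s2}): φ is false.
  s4 (successors {s8}): φ is false.
  s5 (successors ∅): φ is true.
  s6 (successors {s4}): φ is true.
  s7 (successors ∅): φ is true.
  s8 (successors {s3, s8}): φ is false.
For instance, at s4:
  At s4: [][](q -> (q & r)) requires [](q -> (q & r)) at every successor {s8}.
    [](q -> (q & r)) fails at s8, so [][](q -> (q & r)) is false at s4.
      At s8: [](q -> (q & r)) requires q -> (q & r) at every successor {s3, s8}.
        q -> (q & r) fails at s3, so [](q -> (q & r)) is false at s8.
Satisfying worlds: {s1, s2, s5, s6, s7}

s1, s2, s5, s6, s7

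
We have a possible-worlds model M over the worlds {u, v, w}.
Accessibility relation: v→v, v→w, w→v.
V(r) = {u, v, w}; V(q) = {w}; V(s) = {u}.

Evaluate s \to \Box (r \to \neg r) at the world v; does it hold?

Yes

Recall that \Box ψ holds at a world iff ψ holds at every accessible world, and \Diamond ψ holds iff ψ holds at some accessible world.
At v: s is false, \Box (r \to \neg r) is false, so s \to \Box (r \to \neg r) is true.
  At v: \Box (r \to \neg r) requires r \to \neg r at every successor {v, w}.
    r \to \neg r fails at v, so \Box (r \to \neg r) is false at v.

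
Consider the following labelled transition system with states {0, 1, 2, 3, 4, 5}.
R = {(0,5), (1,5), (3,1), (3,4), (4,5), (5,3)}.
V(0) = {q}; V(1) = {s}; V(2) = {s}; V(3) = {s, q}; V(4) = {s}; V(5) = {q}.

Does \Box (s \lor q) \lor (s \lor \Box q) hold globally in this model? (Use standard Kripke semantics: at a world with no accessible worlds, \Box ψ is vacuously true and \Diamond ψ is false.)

Yes

Let φ = \Box (s \lor q) \lor (s \lor \Box q). Evaluate φ at each world:
  0 (successors {5}): φ is true.
  1 (successors {5}): φ is true.
  2 (successors ∅): φ is true.
  3 (successors {1, 4}): φ is true.
  4 (successors {5}): φ is true.
  5 (successors {3}): φ is true.
For instance, at 1:
  At 1: \Box (s \lor q) is true, s \lor \Box q is true, so \Box (s \lor q) \lor (s \lor \Box q) is true.
    At 1: \Box (s \lor q) requires s \lor q at every successor {5}.
      At 5: s \lor q is true.
    So \Box (s \lor q) is true at 1.
    At 1: s is true, \Box q is true, so s \lor \Box q is true.
      At 1: \Box q requires q at every successor {5}.
        At 5: q is true.
      So \Box q is true at 1.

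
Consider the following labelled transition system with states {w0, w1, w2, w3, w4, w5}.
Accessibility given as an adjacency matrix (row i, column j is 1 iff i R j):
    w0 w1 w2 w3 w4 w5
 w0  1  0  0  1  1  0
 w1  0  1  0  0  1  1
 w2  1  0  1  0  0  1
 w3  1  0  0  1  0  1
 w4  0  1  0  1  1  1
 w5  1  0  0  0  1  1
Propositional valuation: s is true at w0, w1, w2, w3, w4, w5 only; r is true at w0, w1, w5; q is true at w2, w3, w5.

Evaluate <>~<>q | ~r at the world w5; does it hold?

No

At w5: <>~<>q is false, ~r is false, so <>~<>q | ~r is false.
  At w5: <>~<>q requires ~<>q at some successor in {w0, w4, w5}.
    At w0: ~<>q is false.
    At w4: ~<>q is false.
    At w5: ~<>q is false.
  So <>~<>q is false at w5.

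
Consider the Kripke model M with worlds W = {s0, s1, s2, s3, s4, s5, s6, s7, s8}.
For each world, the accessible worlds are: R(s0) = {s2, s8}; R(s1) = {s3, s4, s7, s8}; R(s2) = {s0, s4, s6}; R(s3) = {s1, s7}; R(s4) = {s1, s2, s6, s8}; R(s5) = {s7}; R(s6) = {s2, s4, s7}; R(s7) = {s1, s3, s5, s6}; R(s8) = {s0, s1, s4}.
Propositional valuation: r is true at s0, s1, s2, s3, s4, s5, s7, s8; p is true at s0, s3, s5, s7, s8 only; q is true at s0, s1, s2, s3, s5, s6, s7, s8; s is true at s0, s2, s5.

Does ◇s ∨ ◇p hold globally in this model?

Yes

Let φ = ◇s ∨ ◇p. Evaluate φ at each world:
  s0 (successors {s2, s8}): φ is true.
  s1 (successors {s3, s4, s7, s8}): φ is true.
  s2 (successors {s0, s4, s6}): φ is true.
  s3 (successors {s1, s7}): φ is true.
  s4 (successors {s1, s2, s6, s8}): φ is true.
  s5 (successors {s7}): φ is true.
  s6 (successors {s2, s4, s7}): φ is true.
  s7 (successors {s1, s3, s5, s6}): φ is true.
  s8 (successors {s0, s1, s4}): φ is true.
For instance, at s1:
  At s1: ◇s is false, ◇p is true, so ◇s ∨ ◇p is true.
    At s1: ◇s requires s at some successor in {s3, s4, s7, s8}.
      At s3: s is false.
      At s4: s is false.
      At s7: s is false.
      At s8: s is false.
    So ◇s is false at s1.
    At s1: ◇p requires p at some successor in {s3, s4, s7, s8}.
      p holds at s3, so ◇p is true at s1.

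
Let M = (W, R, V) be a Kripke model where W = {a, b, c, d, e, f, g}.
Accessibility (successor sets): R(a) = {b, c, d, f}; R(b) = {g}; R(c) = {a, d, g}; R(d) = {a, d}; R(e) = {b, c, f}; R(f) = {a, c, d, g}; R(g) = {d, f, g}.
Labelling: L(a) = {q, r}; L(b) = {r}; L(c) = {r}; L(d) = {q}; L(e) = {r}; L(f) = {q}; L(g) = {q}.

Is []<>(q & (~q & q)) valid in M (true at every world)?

Let φ = []<>(q & (~q & q)). Evaluate φ at each world:
  a (successors {b, c, d, f}): φ is false.
  b (successors {g}): φ is false.
  c (successors {a, d, g}): φ is false.
  d (successors {a, d}): φ is false.
  e (successors {b, c, f}): φ is false.
  f (successors {a, c, d, g}): φ is false.
  g (successors {d, f, g}): φ is false.
Detail at a (counterexample):
  At a: []<>(q & (~q & q)) requires <>(q & (~q & q)) at every successor {b, c, d, f}.
    <>(q & (~q & q)) fails at b, so []<>(q & (~q & q)) is false at a.
      At b: <>(q & (~q & q)) requires q & (~q & q) at some successor in {g}.
        At g: q & (~q & q) is false.
      So <>(q & (~q & q)) is false at b.

No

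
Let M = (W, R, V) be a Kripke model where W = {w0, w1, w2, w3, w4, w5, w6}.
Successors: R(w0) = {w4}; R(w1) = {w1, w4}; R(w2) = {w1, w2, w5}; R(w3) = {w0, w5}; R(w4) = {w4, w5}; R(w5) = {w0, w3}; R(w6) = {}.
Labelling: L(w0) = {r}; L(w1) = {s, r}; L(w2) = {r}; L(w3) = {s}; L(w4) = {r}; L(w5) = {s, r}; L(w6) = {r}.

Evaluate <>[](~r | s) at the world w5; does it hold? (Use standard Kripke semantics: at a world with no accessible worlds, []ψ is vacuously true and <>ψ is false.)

No

At w5: <>[](~r | s) requires [](~r | s) at some successor in {w0, w3}.
  At w0: [](~r | s) is false.
  At w3: [](~r | s) is false.
So <>[](~r | s) is false at w5.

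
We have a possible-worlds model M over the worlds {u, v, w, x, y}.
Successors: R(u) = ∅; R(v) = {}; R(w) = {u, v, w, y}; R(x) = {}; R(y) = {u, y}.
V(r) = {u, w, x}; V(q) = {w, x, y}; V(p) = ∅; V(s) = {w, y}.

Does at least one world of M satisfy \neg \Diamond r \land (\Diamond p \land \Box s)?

Recall that \Box ψ holds at a world iff ψ holds at every accessible world, and \Diamond ψ holds iff ψ holds at some accessible world.
Let φ = \neg \Diamond r \land (\Diamond p \land \Box s). Evaluate φ at each world:
  u (successors ∅): φ is false.
  v (successors ∅): φ is false.
  w (successors {u, v, w, y}): φ is false.
  x (successors ∅): φ is false.
  y (successors {u, y}): φ is false.
For instance, at y:
  At y: \neg \Diamond r is false, \Diamond p \land \Box s is false, so \neg \Diamond r \land (\Diamond p \land \Box s) is false.
    At y: \Diamond r is true, so \neg \Diamond r is false.
      At y: \Diamond r requires r at some successor in {u, y}.
        r holds at u, so \Diamond r is true at y.
    At y: \Diamond p is false, \Box s is false, so \Diamond p \land \Box s is false.
      At y: \Diamond p requires p at some successor in {u, y}.
        At u: p is false.
        At y: p is false.
      So \Diamond p is false at y.
      At y: \Box s requires s at every successor {u, y}.
        s fails at u, so \Box s is false at y.

No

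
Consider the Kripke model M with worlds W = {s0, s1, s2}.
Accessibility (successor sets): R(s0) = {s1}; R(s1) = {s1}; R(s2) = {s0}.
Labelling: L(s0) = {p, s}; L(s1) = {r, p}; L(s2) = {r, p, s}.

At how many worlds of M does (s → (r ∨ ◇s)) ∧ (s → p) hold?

Recall that ◇ψ holds at a world iff ψ holds at some accessible world.
Let φ = (s → (r ∨ ◇s)) ∧ (s → p). Evaluate φ at each world:
  s0 (successors {s1}): φ is false.
  s1 (successors {s1}): φ is true.
  s2 (successors {s0}): φ is true.
For instance, at s0:
  At s0: s → (r ∨ ◇s) is false, s → p is true, so (s → (r ∨ ◇s)) ∧ (s → p) is false.
    At s0: s is true, r ∨ ◇s is false, so s → (r ∨ ◇s) is false.
      At s0: r is false, ◇s is false, so r ∨ ◇s is false.
Satisfying worlds: {s1, s2}

2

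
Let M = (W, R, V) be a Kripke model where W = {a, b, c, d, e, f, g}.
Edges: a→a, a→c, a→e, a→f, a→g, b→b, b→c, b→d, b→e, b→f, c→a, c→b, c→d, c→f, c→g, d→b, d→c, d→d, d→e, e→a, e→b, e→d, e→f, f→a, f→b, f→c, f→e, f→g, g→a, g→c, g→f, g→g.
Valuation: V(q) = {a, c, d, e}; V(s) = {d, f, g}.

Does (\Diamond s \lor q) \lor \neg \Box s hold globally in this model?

Yes

Let φ = (\Diamond s \lor q) \lor \neg \Box s. Evaluate φ at each world:
  a (successors {a, c, e, f, g}): φ is true.
  b (successors {b, c, d, e, f}): φ is true.
  c (successors {a, b, d, f, g}): φ is true.
  d (successors {b, c, d, e}): φ is true.
  e (successors {a, b, d, f}): φ is true.
  f (successors {a, b, c, e, g}): φ is true.
  g (successors {a, c, f, g}): φ is true.
For instance, at f:
  At f: \Diamond s \lor q is true, \neg \Box s is true, so (\Diamond s \lor q) \lor \neg \Box s is true.
    At f: \Diamond s is true, q is false, so \Diamond s \lor q is true.
      At f: \Diamond s requires s at some successor in {a, b, c, e, g}.
        s holds at g, so \Diamond s is true at f.
    At f: \Box s is false, so \neg \Box s is true.
      At f: \Box s requires s at every successor {a, b, c, e, g}.
        s fails at a, so \Box s is false at f.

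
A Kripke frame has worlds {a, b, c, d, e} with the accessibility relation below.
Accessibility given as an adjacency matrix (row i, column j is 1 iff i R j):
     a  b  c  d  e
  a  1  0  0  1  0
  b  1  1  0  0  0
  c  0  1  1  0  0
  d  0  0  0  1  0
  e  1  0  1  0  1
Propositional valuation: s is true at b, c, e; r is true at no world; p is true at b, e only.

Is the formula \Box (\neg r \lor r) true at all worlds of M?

Yes

Recall that \Box ψ holds at a world iff ψ holds at every accessible world, and \Diamond ψ holds iff ψ holds at some accessible world.
Let φ = \Box (\neg r \lor r). Evaluate φ at each world:
  a (successors {a, d}): φ is true.
  b (successors {a, b}): φ is true.
  c (successors {b, c}): φ is true.
  d (successors {d}): φ is true.
  e (successors {a, c, e}): φ is true.
For instance, at a:
  At a: \Box (\neg r \lor r) requires \neg r \lor r at every successor {a, d}.
    At a: \neg r \lor r is true.
    At d: \neg r \lor r is true.
  So \Box (\neg r \lor r) is true at a.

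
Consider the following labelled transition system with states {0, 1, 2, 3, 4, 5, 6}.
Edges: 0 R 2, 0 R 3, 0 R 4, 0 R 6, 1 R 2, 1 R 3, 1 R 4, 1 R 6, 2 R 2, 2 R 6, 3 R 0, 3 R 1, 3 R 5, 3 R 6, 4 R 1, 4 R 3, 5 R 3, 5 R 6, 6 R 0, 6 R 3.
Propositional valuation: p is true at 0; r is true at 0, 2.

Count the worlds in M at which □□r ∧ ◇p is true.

0

Let φ = □□r ∧ ◇p. Evaluate φ at each world:
  0 (successors {2, 3, 4, 6}): φ is false.
  1 (successors {2, 3, 4, 6}): φ is false.
  2 (successors {2, 6}): φ is false.
  3 (successors {0, 1, 5, 6}): φ is false.
  4 (successors {1, 3}): φ is false.
  5 (successors {3, 6}): φ is false.
  6 (successors {0, 3}): φ is false.
For instance, at 6:
  At 6: □□r is false, ◇p is true, so □□r ∧ ◇p is false.
    At 6: □□r requires □r at every successor {0, 3}.
      □r fails at 0, so □□r is false at 6.
    At 6: ◇p requires p at some successor in {0, 3}.
      p holds at 0, so ◇p is true at 6.
Satisfying worlds: none.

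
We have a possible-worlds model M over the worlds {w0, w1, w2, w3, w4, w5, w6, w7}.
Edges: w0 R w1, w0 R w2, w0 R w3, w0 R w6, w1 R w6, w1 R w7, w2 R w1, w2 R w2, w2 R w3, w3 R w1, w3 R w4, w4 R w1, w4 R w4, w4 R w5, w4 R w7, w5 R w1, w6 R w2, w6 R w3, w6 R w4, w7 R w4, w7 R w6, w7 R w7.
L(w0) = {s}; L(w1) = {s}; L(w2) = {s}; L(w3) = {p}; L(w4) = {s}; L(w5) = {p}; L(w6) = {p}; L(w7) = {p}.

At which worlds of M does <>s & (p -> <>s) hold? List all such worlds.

w0, w2, w3, w4, w5, w6, w7

Recall that <>ψ holds at a world iff ψ holds at some accessible world.
Let φ = <>s & (p -> <>s). Evaluate φ at each world:
  w0 (successors {w1, w2, w3, w6}): φ is true.
  w1 (successors {w6, w7}): φ is false.
  w2 (successors {w1, w2, w3}): φ is true.
  w3 (successors {w1, w4}): φ is true.
  w4 (successors {w1, w4, w5, w7}): φ is true.
  w5 (successors {w1}): φ is true.
  w6 (successors {w2, w3, w4}): φ is true.
  w7 (successors {w4, w6, w7}): φ is true.
For instance, at w4:
  At w4: <>s is true, p -> <>s is true, so <>s & (p -> <>s) is true.
    At w4: <>s requires s at some successor in {w1, w4, w5, w7}.
      s holds at w1, so <>s is true at w4.
    At w4: p is false, <>s is true, so p -> <>s is true.
      At w4: <>s requires s at some successor in {w1, w4, w5, w7}.
        s holds at w1, so <>s is true at w4.
Satisfying worlds: {w0, w2, w3, w4, w5, w6, w7}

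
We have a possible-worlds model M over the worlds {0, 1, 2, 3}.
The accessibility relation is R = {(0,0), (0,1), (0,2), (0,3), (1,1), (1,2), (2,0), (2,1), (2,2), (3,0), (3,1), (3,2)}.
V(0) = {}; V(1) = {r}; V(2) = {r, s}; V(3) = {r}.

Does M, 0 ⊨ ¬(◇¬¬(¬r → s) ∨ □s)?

No

At 0: ◇¬¬(¬r → s) ∨ □s is true, so ¬(◇¬¬(¬r → s) ∨ □s) is false.
  At 0: ◇¬¬(¬r → s) is true, □s is false, so ◇¬¬(¬r → s) ∨ □s is true.
    At 0: ◇¬¬(¬r → s) requires ¬¬(¬r → s) at some successor in {0, 1, 2, 3}.
      ¬¬(¬r → s) holds at 1, so ◇¬¬(¬r → s) is true at 0.
    At 0: □s requires s at every successor {0, 1, 2, 3}.
      s fails at 0, so □s is false at 0.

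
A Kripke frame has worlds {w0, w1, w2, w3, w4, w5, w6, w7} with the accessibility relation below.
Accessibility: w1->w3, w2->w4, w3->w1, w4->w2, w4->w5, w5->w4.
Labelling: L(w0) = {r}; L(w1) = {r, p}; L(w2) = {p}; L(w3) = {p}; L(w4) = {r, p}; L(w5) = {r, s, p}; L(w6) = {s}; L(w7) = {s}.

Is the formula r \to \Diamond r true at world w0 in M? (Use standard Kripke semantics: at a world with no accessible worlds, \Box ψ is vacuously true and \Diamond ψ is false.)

At w0: r is true, \Diamond r is false, so r \to \Diamond r is false.
  At w0: no accessible worlds, so \Diamond r is false.

No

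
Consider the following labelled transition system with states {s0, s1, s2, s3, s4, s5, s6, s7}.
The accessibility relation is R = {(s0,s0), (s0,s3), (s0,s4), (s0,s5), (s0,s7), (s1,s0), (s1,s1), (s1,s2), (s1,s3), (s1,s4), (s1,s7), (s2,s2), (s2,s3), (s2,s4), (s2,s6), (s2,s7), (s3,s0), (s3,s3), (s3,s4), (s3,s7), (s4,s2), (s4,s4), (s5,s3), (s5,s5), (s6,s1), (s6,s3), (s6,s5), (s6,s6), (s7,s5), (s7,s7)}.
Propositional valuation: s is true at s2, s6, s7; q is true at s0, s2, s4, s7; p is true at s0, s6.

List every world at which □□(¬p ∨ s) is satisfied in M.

Recall that □ψ holds at a world iff ψ holds at every accessible world, and ◇ψ holds iff ψ holds at some accessible world.
Let φ = □□(¬p ∨ s). Evaluate φ at each world:
  s0 (successors {s0, s3, s4, s5, s7}): φ is false.
  s1 (successors {s0, s1, s2, s3, s4, s7}): φ is false.
  s2 (successors {s2, s3, s4, s6, s7}): φ is false.
  s3 (successors {s0, s3, s4, s7}): φ is false.
  s4 (successors {s2, s4}): φ is true.
  s5 (successors {s3, s5}): φ is false.
  s6 (successors {s1, s3, s5, s6}): φ is false.
  s7 (successors {s5, s7}): φ is true.
For instance, at s1:
  At s1: □□(¬p ∨ s) requires □(¬p ∨ s) at every successor {s0, s1, s2, s3, s4, s7}.
    □(¬p ∨ s) fails at s0, so □□(¬p ∨ s) is false at s1.
      At s0: □(¬p ∨ s) requires ¬p ∨ s at every successor {s0, s3, s4, s5, s7}.
        ¬p ∨ s fails at s0, so □(¬p ∨ s) is false at s0.
Satisfying worlds: {s4, s7}

s4, s7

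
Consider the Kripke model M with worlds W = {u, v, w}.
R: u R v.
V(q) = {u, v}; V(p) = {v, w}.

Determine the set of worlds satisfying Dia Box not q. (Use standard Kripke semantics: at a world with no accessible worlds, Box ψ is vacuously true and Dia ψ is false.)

u

Recall that Box ψ holds at a world iff ψ holds at every accessible world, and Dia ψ holds iff ψ holds at some accessible world.
Let φ = Dia Box not q. Evaluate φ at each world:
  u (successors {v}): φ is true.
  v (successors ∅): φ is false.
  w (successors ∅): φ is false.
For instance, at u:
  At u: Dia Box not q requires Box not q at some successor in {v}.
    Box not q holds at v, so Dia Box not q is true at u.
      At v: no accessible worlds, so Box not q holds vacuously.
Satisfying worlds: {u}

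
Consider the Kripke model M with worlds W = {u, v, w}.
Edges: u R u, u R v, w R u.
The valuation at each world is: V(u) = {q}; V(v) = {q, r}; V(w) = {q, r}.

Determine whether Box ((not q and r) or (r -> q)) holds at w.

At w: Box ((not q and r) or (r -> q)) requires (not q and r) or (r -> q) at every successor {u}.
  At u: (not q and r) or (r -> q) is true.
So Box ((not q and r) or (r -> q)) is true at w.

Yes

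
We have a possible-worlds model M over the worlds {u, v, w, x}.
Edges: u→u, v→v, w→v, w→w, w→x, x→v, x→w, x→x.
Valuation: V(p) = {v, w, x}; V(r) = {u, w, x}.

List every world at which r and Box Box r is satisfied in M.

Let φ = r and Box Box r. Evaluate φ at each world:
  u (successors {u}): φ is true.
  v (successors {v}): φ is false.
  w (successors {v, w, x}): φ is false.
  x (successors {v, w, x}): φ is false.
For instance, at u:
  At u: r is true, Box Box r is true, so r and Box Box r is true.
    At u: Box Box r requires Box r at every successor {u}.
      At u: Box r is true.
    So Box Box r is true at u.
Satisfying worlds: {u}

u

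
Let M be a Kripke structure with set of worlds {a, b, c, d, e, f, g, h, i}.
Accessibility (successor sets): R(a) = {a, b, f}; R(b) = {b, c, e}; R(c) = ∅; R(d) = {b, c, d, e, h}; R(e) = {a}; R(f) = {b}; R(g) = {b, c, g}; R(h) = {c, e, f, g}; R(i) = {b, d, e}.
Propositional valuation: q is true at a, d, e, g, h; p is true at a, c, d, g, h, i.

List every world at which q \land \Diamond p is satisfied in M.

Let φ = q \land \Diamond p. Evaluate φ at each world:
  a (successors {a, b, f}): φ is true.
  b (successors {b, c, e}): φ is false.
  c (successors ∅): φ is false.
  d (successors {b, c, d, e, h}): φ is true.
  e (successors {a}): φ is true.
  f (successors {b}): φ is false.
  g (successors {b, c, g}): φ is true.
  h (successors {c, e, f, g}): φ is true.
  i (successors {b, d, e}): φ is false.
For instance, at a:
  At a: q is true, \Diamond p is true, so q \land \Diamond p is true.
    At a: \Diamond p requires p at some successor in {a, b, f}.
      p holds at a, so \Diamond p is true at a.
Satisfying worlds: {a, d, e, g, h}

a, d, e, g, h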